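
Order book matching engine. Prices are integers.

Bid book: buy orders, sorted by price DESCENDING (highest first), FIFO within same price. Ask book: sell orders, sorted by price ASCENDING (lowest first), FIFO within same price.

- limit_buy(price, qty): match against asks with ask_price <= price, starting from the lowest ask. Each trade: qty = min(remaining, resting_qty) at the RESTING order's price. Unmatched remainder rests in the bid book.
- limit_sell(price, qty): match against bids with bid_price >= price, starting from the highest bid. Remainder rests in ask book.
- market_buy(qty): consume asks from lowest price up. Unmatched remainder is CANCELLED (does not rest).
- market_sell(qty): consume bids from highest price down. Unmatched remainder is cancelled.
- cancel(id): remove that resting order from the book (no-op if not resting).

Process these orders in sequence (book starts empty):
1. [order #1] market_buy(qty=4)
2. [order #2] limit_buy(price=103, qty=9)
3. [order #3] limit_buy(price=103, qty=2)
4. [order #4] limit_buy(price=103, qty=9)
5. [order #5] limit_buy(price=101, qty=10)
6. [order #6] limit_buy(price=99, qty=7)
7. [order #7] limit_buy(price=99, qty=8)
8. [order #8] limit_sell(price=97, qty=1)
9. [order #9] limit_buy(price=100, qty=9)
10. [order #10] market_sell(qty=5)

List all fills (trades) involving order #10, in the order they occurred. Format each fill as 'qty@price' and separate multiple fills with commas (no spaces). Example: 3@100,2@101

After op 1 [order #1] market_buy(qty=4): fills=none; bids=[-] asks=[-]
After op 2 [order #2] limit_buy(price=103, qty=9): fills=none; bids=[#2:9@103] asks=[-]
After op 3 [order #3] limit_buy(price=103, qty=2): fills=none; bids=[#2:9@103 #3:2@103] asks=[-]
After op 4 [order #4] limit_buy(price=103, qty=9): fills=none; bids=[#2:9@103 #3:2@103 #4:9@103] asks=[-]
After op 5 [order #5] limit_buy(price=101, qty=10): fills=none; bids=[#2:9@103 #3:2@103 #4:9@103 #5:10@101] asks=[-]
After op 6 [order #6] limit_buy(price=99, qty=7): fills=none; bids=[#2:9@103 #3:2@103 #4:9@103 #5:10@101 #6:7@99] asks=[-]
After op 7 [order #7] limit_buy(price=99, qty=8): fills=none; bids=[#2:9@103 #3:2@103 #4:9@103 #5:10@101 #6:7@99 #7:8@99] asks=[-]
After op 8 [order #8] limit_sell(price=97, qty=1): fills=#2x#8:1@103; bids=[#2:8@103 #3:2@103 #4:9@103 #5:10@101 #6:7@99 #7:8@99] asks=[-]
After op 9 [order #9] limit_buy(price=100, qty=9): fills=none; bids=[#2:8@103 #3:2@103 #4:9@103 #5:10@101 #9:9@100 #6:7@99 #7:8@99] asks=[-]
After op 10 [order #10] market_sell(qty=5): fills=#2x#10:5@103; bids=[#2:3@103 #3:2@103 #4:9@103 #5:10@101 #9:9@100 #6:7@99 #7:8@99] asks=[-]

Answer: 5@103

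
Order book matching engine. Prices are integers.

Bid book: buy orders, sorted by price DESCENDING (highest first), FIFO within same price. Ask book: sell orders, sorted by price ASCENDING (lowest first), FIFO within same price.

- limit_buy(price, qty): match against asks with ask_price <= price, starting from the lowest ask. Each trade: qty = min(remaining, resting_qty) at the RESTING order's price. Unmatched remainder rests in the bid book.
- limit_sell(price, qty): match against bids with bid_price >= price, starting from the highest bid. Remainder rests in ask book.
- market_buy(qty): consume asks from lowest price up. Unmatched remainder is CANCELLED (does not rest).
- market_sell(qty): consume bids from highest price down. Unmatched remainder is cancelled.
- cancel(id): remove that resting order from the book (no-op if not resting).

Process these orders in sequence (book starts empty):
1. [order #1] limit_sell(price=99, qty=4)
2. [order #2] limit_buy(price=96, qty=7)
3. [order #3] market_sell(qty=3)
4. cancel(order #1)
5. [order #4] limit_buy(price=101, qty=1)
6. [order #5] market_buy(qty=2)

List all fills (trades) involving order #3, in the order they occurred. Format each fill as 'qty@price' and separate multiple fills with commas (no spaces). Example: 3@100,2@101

After op 1 [order #1] limit_sell(price=99, qty=4): fills=none; bids=[-] asks=[#1:4@99]
After op 2 [order #2] limit_buy(price=96, qty=7): fills=none; bids=[#2:7@96] asks=[#1:4@99]
After op 3 [order #3] market_sell(qty=3): fills=#2x#3:3@96; bids=[#2:4@96] asks=[#1:4@99]
After op 4 cancel(order #1): fills=none; bids=[#2:4@96] asks=[-]
After op 5 [order #4] limit_buy(price=101, qty=1): fills=none; bids=[#4:1@101 #2:4@96] asks=[-]
After op 6 [order #5] market_buy(qty=2): fills=none; bids=[#4:1@101 #2:4@96] asks=[-]

Answer: 3@96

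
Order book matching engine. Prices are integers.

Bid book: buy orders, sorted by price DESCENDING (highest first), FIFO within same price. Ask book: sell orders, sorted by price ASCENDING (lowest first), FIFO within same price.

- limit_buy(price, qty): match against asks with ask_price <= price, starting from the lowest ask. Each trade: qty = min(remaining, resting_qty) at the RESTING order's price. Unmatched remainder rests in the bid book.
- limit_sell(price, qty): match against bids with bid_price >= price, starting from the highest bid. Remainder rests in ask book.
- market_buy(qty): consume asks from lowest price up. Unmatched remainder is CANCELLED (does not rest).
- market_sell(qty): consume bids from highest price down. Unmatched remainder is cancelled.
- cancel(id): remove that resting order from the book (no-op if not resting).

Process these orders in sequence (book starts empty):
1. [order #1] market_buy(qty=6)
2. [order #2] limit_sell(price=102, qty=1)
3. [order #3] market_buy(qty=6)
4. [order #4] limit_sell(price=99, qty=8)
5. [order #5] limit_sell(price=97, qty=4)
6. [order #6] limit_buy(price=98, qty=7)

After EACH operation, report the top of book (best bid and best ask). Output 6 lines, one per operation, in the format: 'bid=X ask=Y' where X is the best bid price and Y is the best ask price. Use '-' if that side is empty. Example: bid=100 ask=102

Answer: bid=- ask=-
bid=- ask=102
bid=- ask=-
bid=- ask=99
bid=- ask=97
bid=98 ask=99

Derivation:
After op 1 [order #1] market_buy(qty=6): fills=none; bids=[-] asks=[-]
After op 2 [order #2] limit_sell(price=102, qty=1): fills=none; bids=[-] asks=[#2:1@102]
After op 3 [order #3] market_buy(qty=6): fills=#3x#2:1@102; bids=[-] asks=[-]
After op 4 [order #4] limit_sell(price=99, qty=8): fills=none; bids=[-] asks=[#4:8@99]
After op 5 [order #5] limit_sell(price=97, qty=4): fills=none; bids=[-] asks=[#5:4@97 #4:8@99]
After op 6 [order #6] limit_buy(price=98, qty=7): fills=#6x#5:4@97; bids=[#6:3@98] asks=[#4:8@99]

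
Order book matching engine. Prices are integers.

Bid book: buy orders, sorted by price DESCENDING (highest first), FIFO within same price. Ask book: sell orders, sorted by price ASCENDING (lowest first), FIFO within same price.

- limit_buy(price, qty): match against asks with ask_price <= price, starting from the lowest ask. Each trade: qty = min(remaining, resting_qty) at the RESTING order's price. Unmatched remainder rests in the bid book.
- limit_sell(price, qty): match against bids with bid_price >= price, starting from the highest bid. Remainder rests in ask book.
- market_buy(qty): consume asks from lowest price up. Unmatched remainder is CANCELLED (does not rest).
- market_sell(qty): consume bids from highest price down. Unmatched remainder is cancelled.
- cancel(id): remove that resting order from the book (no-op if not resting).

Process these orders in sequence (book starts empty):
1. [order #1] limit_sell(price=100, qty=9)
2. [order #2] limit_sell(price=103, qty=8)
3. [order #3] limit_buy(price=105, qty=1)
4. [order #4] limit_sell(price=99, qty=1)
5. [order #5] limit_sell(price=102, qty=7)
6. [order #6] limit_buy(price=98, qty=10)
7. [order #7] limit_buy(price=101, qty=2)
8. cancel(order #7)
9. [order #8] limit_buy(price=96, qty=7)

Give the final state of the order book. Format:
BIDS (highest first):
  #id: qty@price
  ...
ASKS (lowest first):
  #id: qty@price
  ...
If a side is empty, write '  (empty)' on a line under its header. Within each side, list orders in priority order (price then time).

Answer: BIDS (highest first):
  #6: 10@98
  #8: 7@96
ASKS (lowest first):
  #1: 7@100
  #5: 7@102
  #2: 8@103

Derivation:
After op 1 [order #1] limit_sell(price=100, qty=9): fills=none; bids=[-] asks=[#1:9@100]
After op 2 [order #2] limit_sell(price=103, qty=8): fills=none; bids=[-] asks=[#1:9@100 #2:8@103]
After op 3 [order #3] limit_buy(price=105, qty=1): fills=#3x#1:1@100; bids=[-] asks=[#1:8@100 #2:8@103]
After op 4 [order #4] limit_sell(price=99, qty=1): fills=none; bids=[-] asks=[#4:1@99 #1:8@100 #2:8@103]
After op 5 [order #5] limit_sell(price=102, qty=7): fills=none; bids=[-] asks=[#4:1@99 #1:8@100 #5:7@102 #2:8@103]
After op 6 [order #6] limit_buy(price=98, qty=10): fills=none; bids=[#6:10@98] asks=[#4:1@99 #1:8@100 #5:7@102 #2:8@103]
After op 7 [order #7] limit_buy(price=101, qty=2): fills=#7x#4:1@99 #7x#1:1@100; bids=[#6:10@98] asks=[#1:7@100 #5:7@102 #2:8@103]
After op 8 cancel(order #7): fills=none; bids=[#6:10@98] asks=[#1:7@100 #5:7@102 #2:8@103]
After op 9 [order #8] limit_buy(price=96, qty=7): fills=none; bids=[#6:10@98 #8:7@96] asks=[#1:7@100 #5:7@102 #2:8@103]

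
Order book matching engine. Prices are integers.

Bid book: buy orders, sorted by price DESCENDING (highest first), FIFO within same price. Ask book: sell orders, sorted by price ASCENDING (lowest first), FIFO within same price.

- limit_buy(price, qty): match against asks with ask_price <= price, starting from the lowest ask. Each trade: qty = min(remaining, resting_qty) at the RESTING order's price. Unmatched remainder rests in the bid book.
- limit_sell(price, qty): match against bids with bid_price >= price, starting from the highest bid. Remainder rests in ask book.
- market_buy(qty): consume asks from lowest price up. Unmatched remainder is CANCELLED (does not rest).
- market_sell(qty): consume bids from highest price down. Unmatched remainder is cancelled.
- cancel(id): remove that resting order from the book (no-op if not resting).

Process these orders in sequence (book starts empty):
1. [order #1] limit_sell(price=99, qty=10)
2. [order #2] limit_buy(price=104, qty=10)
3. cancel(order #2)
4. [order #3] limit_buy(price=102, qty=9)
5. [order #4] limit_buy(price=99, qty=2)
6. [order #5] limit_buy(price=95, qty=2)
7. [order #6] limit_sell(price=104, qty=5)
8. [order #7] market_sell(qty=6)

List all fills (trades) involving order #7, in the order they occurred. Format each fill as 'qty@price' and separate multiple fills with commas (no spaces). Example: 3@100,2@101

After op 1 [order #1] limit_sell(price=99, qty=10): fills=none; bids=[-] asks=[#1:10@99]
After op 2 [order #2] limit_buy(price=104, qty=10): fills=#2x#1:10@99; bids=[-] asks=[-]
After op 3 cancel(order #2): fills=none; bids=[-] asks=[-]
After op 4 [order #3] limit_buy(price=102, qty=9): fills=none; bids=[#3:9@102] asks=[-]
After op 5 [order #4] limit_buy(price=99, qty=2): fills=none; bids=[#3:9@102 #4:2@99] asks=[-]
After op 6 [order #5] limit_buy(price=95, qty=2): fills=none; bids=[#3:9@102 #4:2@99 #5:2@95] asks=[-]
After op 7 [order #6] limit_sell(price=104, qty=5): fills=none; bids=[#3:9@102 #4:2@99 #5:2@95] asks=[#6:5@104]
After op 8 [order #7] market_sell(qty=6): fills=#3x#7:6@102; bids=[#3:3@102 #4:2@99 #5:2@95] asks=[#6:5@104]

Answer: 6@102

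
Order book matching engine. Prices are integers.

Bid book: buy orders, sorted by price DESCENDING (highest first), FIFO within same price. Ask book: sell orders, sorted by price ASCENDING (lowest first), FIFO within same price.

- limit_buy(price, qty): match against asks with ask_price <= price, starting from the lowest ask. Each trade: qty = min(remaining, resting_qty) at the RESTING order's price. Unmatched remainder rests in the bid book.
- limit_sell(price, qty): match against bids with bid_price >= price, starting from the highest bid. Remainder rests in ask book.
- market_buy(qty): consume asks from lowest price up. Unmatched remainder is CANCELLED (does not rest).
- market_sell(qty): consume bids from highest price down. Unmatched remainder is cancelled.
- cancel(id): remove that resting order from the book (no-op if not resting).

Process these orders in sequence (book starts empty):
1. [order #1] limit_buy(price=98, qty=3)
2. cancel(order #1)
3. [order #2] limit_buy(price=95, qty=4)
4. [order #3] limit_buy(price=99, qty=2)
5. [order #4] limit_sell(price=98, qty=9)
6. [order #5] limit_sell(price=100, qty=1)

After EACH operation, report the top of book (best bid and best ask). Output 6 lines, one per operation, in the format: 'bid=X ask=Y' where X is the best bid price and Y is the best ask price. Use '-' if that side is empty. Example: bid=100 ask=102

Answer: bid=98 ask=-
bid=- ask=-
bid=95 ask=-
bid=99 ask=-
bid=95 ask=98
bid=95 ask=98

Derivation:
After op 1 [order #1] limit_buy(price=98, qty=3): fills=none; bids=[#1:3@98] asks=[-]
After op 2 cancel(order #1): fills=none; bids=[-] asks=[-]
After op 3 [order #2] limit_buy(price=95, qty=4): fills=none; bids=[#2:4@95] asks=[-]
After op 4 [order #3] limit_buy(price=99, qty=2): fills=none; bids=[#3:2@99 #2:4@95] asks=[-]
After op 5 [order #4] limit_sell(price=98, qty=9): fills=#3x#4:2@99; bids=[#2:4@95] asks=[#4:7@98]
After op 6 [order #5] limit_sell(price=100, qty=1): fills=none; bids=[#2:4@95] asks=[#4:7@98 #5:1@100]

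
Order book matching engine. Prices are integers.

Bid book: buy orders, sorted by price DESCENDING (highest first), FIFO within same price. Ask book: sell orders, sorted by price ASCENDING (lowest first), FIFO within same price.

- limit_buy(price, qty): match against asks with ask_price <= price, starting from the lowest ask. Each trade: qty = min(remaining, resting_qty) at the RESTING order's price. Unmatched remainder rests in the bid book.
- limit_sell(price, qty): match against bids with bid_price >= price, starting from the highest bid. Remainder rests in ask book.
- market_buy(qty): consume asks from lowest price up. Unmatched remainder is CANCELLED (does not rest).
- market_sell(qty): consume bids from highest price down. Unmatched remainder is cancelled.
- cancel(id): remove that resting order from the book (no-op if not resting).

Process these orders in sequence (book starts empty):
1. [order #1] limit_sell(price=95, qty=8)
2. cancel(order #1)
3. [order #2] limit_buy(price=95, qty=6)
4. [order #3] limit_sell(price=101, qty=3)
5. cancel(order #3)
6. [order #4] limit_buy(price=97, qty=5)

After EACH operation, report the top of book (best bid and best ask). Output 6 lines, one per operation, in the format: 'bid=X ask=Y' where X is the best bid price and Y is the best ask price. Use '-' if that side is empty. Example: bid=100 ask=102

Answer: bid=- ask=95
bid=- ask=-
bid=95 ask=-
bid=95 ask=101
bid=95 ask=-
bid=97 ask=-

Derivation:
After op 1 [order #1] limit_sell(price=95, qty=8): fills=none; bids=[-] asks=[#1:8@95]
After op 2 cancel(order #1): fills=none; bids=[-] asks=[-]
After op 3 [order #2] limit_buy(price=95, qty=6): fills=none; bids=[#2:6@95] asks=[-]
After op 4 [order #3] limit_sell(price=101, qty=3): fills=none; bids=[#2:6@95] asks=[#3:3@101]
After op 5 cancel(order #3): fills=none; bids=[#2:6@95] asks=[-]
After op 6 [order #4] limit_buy(price=97, qty=5): fills=none; bids=[#4:5@97 #2:6@95] asks=[-]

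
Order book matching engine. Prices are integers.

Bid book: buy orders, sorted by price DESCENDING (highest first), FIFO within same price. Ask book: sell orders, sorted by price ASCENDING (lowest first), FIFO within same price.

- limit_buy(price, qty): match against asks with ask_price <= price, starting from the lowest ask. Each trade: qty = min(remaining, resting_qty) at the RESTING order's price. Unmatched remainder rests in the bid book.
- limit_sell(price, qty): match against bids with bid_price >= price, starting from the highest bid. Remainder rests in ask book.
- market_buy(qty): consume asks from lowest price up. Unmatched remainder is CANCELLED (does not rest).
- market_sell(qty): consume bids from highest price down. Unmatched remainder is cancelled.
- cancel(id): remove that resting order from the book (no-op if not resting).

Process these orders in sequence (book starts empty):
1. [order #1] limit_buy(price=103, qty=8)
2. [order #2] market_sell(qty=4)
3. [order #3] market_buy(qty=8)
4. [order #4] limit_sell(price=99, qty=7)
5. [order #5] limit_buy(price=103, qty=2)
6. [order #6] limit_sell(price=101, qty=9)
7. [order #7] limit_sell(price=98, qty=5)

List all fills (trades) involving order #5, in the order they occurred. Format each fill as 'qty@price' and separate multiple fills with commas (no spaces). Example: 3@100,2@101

After op 1 [order #1] limit_buy(price=103, qty=8): fills=none; bids=[#1:8@103] asks=[-]
After op 2 [order #2] market_sell(qty=4): fills=#1x#2:4@103; bids=[#1:4@103] asks=[-]
After op 3 [order #3] market_buy(qty=8): fills=none; bids=[#1:4@103] asks=[-]
After op 4 [order #4] limit_sell(price=99, qty=7): fills=#1x#4:4@103; bids=[-] asks=[#4:3@99]
After op 5 [order #5] limit_buy(price=103, qty=2): fills=#5x#4:2@99; bids=[-] asks=[#4:1@99]
After op 6 [order #6] limit_sell(price=101, qty=9): fills=none; bids=[-] asks=[#4:1@99 #6:9@101]
After op 7 [order #7] limit_sell(price=98, qty=5): fills=none; bids=[-] asks=[#7:5@98 #4:1@99 #6:9@101]

Answer: 2@99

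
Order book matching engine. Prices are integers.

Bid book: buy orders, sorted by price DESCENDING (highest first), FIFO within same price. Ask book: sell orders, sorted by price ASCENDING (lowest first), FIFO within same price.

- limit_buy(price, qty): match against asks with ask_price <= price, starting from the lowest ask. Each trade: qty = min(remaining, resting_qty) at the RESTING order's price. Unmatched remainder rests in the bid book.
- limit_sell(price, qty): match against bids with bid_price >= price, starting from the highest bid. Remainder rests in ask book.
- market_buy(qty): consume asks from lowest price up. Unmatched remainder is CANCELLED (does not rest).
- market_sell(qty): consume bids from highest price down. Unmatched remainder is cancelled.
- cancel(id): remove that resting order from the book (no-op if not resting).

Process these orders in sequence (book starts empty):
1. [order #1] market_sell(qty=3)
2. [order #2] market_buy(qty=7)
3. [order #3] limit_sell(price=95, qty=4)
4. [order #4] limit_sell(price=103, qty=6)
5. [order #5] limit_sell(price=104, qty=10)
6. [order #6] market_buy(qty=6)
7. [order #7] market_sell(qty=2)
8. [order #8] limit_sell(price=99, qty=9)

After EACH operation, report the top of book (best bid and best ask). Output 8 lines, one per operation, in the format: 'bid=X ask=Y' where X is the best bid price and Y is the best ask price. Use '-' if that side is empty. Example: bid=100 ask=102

After op 1 [order #1] market_sell(qty=3): fills=none; bids=[-] asks=[-]
After op 2 [order #2] market_buy(qty=7): fills=none; bids=[-] asks=[-]
After op 3 [order #3] limit_sell(price=95, qty=4): fills=none; bids=[-] asks=[#3:4@95]
After op 4 [order #4] limit_sell(price=103, qty=6): fills=none; bids=[-] asks=[#3:4@95 #4:6@103]
After op 5 [order #5] limit_sell(price=104, qty=10): fills=none; bids=[-] asks=[#3:4@95 #4:6@103 #5:10@104]
After op 6 [order #6] market_buy(qty=6): fills=#6x#3:4@95 #6x#4:2@103; bids=[-] asks=[#4:4@103 #5:10@104]
After op 7 [order #7] market_sell(qty=2): fills=none; bids=[-] asks=[#4:4@103 #5:10@104]
After op 8 [order #8] limit_sell(price=99, qty=9): fills=none; bids=[-] asks=[#8:9@99 #4:4@103 #5:10@104]

Answer: bid=- ask=-
bid=- ask=-
bid=- ask=95
bid=- ask=95
bid=- ask=95
bid=- ask=103
bid=- ask=103
bid=- ask=99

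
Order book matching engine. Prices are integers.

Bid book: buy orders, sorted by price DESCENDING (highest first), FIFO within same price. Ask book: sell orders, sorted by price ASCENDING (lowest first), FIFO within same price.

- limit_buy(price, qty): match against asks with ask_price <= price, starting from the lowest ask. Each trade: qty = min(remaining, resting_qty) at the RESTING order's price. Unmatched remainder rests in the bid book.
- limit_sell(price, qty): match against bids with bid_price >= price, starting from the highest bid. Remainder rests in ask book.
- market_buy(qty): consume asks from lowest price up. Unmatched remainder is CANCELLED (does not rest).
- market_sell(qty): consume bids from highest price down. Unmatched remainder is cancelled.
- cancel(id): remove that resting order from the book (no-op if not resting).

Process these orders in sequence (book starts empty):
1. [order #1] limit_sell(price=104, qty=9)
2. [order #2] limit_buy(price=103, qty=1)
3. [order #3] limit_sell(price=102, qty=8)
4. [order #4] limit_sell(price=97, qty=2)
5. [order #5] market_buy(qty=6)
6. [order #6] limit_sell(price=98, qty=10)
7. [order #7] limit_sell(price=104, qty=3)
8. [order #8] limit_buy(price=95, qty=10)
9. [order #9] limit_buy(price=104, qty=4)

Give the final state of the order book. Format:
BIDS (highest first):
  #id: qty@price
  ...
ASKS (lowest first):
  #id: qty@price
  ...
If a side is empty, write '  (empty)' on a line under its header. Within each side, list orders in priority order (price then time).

After op 1 [order #1] limit_sell(price=104, qty=9): fills=none; bids=[-] asks=[#1:9@104]
After op 2 [order #2] limit_buy(price=103, qty=1): fills=none; bids=[#2:1@103] asks=[#1:9@104]
After op 3 [order #3] limit_sell(price=102, qty=8): fills=#2x#3:1@103; bids=[-] asks=[#3:7@102 #1:9@104]
After op 4 [order #4] limit_sell(price=97, qty=2): fills=none; bids=[-] asks=[#4:2@97 #3:7@102 #1:9@104]
After op 5 [order #5] market_buy(qty=6): fills=#5x#4:2@97 #5x#3:4@102; bids=[-] asks=[#3:3@102 #1:9@104]
After op 6 [order #6] limit_sell(price=98, qty=10): fills=none; bids=[-] asks=[#6:10@98 #3:3@102 #1:9@104]
After op 7 [order #7] limit_sell(price=104, qty=3): fills=none; bids=[-] asks=[#6:10@98 #3:3@102 #1:9@104 #7:3@104]
After op 8 [order #8] limit_buy(price=95, qty=10): fills=none; bids=[#8:10@95] asks=[#6:10@98 #3:3@102 #1:9@104 #7:3@104]
After op 9 [order #9] limit_buy(price=104, qty=4): fills=#9x#6:4@98; bids=[#8:10@95] asks=[#6:6@98 #3:3@102 #1:9@104 #7:3@104]

Answer: BIDS (highest first):
  #8: 10@95
ASKS (lowest first):
  #6: 6@98
  #3: 3@102
  #1: 9@104
  #7: 3@104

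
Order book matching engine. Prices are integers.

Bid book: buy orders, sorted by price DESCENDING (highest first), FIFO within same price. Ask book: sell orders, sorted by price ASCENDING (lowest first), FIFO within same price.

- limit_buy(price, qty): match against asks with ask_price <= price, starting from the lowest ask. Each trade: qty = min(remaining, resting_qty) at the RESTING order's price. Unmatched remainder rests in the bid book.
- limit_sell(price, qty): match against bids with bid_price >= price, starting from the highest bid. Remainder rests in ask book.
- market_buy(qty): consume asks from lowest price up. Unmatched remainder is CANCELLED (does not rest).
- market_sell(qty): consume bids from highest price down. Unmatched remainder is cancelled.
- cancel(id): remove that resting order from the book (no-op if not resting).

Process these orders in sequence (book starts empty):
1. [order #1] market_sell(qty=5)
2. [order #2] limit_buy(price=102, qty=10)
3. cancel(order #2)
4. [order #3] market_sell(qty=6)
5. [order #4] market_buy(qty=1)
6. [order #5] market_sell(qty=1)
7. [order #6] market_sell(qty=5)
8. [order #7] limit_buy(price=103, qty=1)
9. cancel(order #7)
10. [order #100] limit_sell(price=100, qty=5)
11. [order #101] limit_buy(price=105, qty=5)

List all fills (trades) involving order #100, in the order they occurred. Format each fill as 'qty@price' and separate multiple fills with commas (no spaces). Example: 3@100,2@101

Answer: 5@100

Derivation:
After op 1 [order #1] market_sell(qty=5): fills=none; bids=[-] asks=[-]
After op 2 [order #2] limit_buy(price=102, qty=10): fills=none; bids=[#2:10@102] asks=[-]
After op 3 cancel(order #2): fills=none; bids=[-] asks=[-]
After op 4 [order #3] market_sell(qty=6): fills=none; bids=[-] asks=[-]
After op 5 [order #4] market_buy(qty=1): fills=none; bids=[-] asks=[-]
After op 6 [order #5] market_sell(qty=1): fills=none; bids=[-] asks=[-]
After op 7 [order #6] market_sell(qty=5): fills=none; bids=[-] asks=[-]
After op 8 [order #7] limit_buy(price=103, qty=1): fills=none; bids=[#7:1@103] asks=[-]
After op 9 cancel(order #7): fills=none; bids=[-] asks=[-]
After op 10 [order #100] limit_sell(price=100, qty=5): fills=none; bids=[-] asks=[#100:5@100]
After op 11 [order #101] limit_buy(price=105, qty=5): fills=#101x#100:5@100; bids=[-] asks=[-]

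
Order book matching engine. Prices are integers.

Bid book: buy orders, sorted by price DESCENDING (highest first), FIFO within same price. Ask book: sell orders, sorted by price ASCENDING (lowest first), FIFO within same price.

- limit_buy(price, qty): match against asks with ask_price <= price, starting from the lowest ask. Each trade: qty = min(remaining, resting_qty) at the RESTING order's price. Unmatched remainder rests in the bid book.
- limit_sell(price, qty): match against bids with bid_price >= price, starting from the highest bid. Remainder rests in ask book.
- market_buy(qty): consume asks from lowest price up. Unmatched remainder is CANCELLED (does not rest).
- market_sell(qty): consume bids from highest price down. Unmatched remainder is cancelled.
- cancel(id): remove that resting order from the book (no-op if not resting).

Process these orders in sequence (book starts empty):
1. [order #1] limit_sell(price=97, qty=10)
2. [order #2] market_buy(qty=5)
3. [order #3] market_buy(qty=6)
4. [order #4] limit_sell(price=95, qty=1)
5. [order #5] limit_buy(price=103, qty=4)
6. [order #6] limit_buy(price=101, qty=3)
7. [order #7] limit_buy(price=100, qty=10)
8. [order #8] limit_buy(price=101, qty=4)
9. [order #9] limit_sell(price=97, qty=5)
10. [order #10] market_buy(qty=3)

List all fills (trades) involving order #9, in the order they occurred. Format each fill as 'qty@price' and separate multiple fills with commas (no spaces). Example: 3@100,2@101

Answer: 3@103,2@101

Derivation:
After op 1 [order #1] limit_sell(price=97, qty=10): fills=none; bids=[-] asks=[#1:10@97]
After op 2 [order #2] market_buy(qty=5): fills=#2x#1:5@97; bids=[-] asks=[#1:5@97]
After op 3 [order #3] market_buy(qty=6): fills=#3x#1:5@97; bids=[-] asks=[-]
After op 4 [order #4] limit_sell(price=95, qty=1): fills=none; bids=[-] asks=[#4:1@95]
After op 5 [order #5] limit_buy(price=103, qty=4): fills=#5x#4:1@95; bids=[#5:3@103] asks=[-]
After op 6 [order #6] limit_buy(price=101, qty=3): fills=none; bids=[#5:3@103 #6:3@101] asks=[-]
After op 7 [order #7] limit_buy(price=100, qty=10): fills=none; bids=[#5:3@103 #6:3@101 #7:10@100] asks=[-]
After op 8 [order #8] limit_buy(price=101, qty=4): fills=none; bids=[#5:3@103 #6:3@101 #8:4@101 #7:10@100] asks=[-]
After op 9 [order #9] limit_sell(price=97, qty=5): fills=#5x#9:3@103 #6x#9:2@101; bids=[#6:1@101 #8:4@101 #7:10@100] asks=[-]
After op 10 [order #10] market_buy(qty=3): fills=none; bids=[#6:1@101 #8:4@101 #7:10@100] asks=[-]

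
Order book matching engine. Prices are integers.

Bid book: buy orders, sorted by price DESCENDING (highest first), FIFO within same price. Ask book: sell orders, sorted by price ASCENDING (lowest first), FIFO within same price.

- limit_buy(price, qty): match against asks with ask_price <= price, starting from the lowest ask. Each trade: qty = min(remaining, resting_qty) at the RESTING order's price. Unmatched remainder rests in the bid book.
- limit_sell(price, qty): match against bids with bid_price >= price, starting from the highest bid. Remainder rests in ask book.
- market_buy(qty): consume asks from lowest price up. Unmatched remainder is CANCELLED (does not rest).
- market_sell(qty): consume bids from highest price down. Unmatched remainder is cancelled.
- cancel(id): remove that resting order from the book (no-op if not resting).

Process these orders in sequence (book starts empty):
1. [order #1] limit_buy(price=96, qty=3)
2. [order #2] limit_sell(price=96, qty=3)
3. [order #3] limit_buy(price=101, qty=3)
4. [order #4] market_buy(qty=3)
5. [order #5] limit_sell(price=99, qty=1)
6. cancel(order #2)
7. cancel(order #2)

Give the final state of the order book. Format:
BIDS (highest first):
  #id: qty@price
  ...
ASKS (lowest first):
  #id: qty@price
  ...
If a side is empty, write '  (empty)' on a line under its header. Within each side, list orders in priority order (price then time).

Answer: BIDS (highest first):
  #3: 2@101
ASKS (lowest first):
  (empty)

Derivation:
After op 1 [order #1] limit_buy(price=96, qty=3): fills=none; bids=[#1:3@96] asks=[-]
After op 2 [order #2] limit_sell(price=96, qty=3): fills=#1x#2:3@96; bids=[-] asks=[-]
After op 3 [order #3] limit_buy(price=101, qty=3): fills=none; bids=[#3:3@101] asks=[-]
After op 4 [order #4] market_buy(qty=3): fills=none; bids=[#3:3@101] asks=[-]
After op 5 [order #5] limit_sell(price=99, qty=1): fills=#3x#5:1@101; bids=[#3:2@101] asks=[-]
After op 6 cancel(order #2): fills=none; bids=[#3:2@101] asks=[-]
After op 7 cancel(order #2): fills=none; bids=[#3:2@101] asks=[-]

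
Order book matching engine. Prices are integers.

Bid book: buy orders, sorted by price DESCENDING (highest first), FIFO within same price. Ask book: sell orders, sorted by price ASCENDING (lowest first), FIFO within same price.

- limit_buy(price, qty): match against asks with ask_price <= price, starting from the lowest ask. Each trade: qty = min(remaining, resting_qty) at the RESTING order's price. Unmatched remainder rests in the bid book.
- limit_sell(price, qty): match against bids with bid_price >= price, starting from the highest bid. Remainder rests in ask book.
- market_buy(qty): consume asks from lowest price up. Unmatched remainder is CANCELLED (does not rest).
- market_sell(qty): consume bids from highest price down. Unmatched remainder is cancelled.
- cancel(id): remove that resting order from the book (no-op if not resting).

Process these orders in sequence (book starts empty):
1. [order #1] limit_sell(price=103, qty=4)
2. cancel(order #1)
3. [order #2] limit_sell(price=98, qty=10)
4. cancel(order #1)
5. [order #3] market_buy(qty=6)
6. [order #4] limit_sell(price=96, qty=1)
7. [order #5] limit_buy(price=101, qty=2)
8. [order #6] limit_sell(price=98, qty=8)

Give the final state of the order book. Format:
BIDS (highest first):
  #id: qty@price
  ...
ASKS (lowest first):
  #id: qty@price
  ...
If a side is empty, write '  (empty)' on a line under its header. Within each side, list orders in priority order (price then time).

Answer: BIDS (highest first):
  (empty)
ASKS (lowest first):
  #2: 3@98
  #6: 8@98

Derivation:
After op 1 [order #1] limit_sell(price=103, qty=4): fills=none; bids=[-] asks=[#1:4@103]
After op 2 cancel(order #1): fills=none; bids=[-] asks=[-]
After op 3 [order #2] limit_sell(price=98, qty=10): fills=none; bids=[-] asks=[#2:10@98]
After op 4 cancel(order #1): fills=none; bids=[-] asks=[#2:10@98]
After op 5 [order #3] market_buy(qty=6): fills=#3x#2:6@98; bids=[-] asks=[#2:4@98]
After op 6 [order #4] limit_sell(price=96, qty=1): fills=none; bids=[-] asks=[#4:1@96 #2:4@98]
After op 7 [order #5] limit_buy(price=101, qty=2): fills=#5x#4:1@96 #5x#2:1@98; bids=[-] asks=[#2:3@98]
After op 8 [order #6] limit_sell(price=98, qty=8): fills=none; bids=[-] asks=[#2:3@98 #6:8@98]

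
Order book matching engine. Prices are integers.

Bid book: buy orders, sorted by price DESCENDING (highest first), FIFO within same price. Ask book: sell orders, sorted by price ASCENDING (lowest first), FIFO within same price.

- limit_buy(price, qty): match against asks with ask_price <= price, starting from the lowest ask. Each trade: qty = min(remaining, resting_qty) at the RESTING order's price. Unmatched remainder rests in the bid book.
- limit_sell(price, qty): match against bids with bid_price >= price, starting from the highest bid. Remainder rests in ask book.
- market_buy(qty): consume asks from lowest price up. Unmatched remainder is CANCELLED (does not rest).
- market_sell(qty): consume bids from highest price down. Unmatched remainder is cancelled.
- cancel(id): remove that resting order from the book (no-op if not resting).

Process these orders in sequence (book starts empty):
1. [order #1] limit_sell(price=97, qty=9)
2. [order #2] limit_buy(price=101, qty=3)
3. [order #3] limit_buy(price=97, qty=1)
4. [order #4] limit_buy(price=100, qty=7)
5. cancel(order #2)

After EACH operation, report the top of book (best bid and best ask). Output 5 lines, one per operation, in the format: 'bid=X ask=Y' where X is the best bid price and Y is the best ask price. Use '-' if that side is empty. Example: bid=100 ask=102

After op 1 [order #1] limit_sell(price=97, qty=9): fills=none; bids=[-] asks=[#1:9@97]
After op 2 [order #2] limit_buy(price=101, qty=3): fills=#2x#1:3@97; bids=[-] asks=[#1:6@97]
After op 3 [order #3] limit_buy(price=97, qty=1): fills=#3x#1:1@97; bids=[-] asks=[#1:5@97]
After op 4 [order #4] limit_buy(price=100, qty=7): fills=#4x#1:5@97; bids=[#4:2@100] asks=[-]
After op 5 cancel(order #2): fills=none; bids=[#4:2@100] asks=[-]

Answer: bid=- ask=97
bid=- ask=97
bid=- ask=97
bid=100 ask=-
bid=100 ask=-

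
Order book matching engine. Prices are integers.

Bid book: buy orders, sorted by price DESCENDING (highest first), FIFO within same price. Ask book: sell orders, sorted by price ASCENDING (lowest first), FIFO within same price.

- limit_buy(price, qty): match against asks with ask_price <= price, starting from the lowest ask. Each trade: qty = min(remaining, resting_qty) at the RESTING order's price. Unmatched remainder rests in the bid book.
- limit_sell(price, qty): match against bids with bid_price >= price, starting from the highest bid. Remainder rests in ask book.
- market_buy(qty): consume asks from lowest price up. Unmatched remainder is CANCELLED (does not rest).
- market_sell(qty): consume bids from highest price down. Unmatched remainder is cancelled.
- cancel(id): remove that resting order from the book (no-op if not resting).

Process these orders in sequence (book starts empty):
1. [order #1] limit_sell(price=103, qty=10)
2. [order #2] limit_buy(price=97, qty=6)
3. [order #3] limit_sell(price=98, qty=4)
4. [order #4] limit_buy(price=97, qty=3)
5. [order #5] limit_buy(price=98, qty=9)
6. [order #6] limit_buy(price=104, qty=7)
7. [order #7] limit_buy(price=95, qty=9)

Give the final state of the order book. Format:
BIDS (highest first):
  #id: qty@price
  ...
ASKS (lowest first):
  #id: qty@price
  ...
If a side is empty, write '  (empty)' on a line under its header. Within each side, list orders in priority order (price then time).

Answer: BIDS (highest first):
  #5: 5@98
  #2: 6@97
  #4: 3@97
  #7: 9@95
ASKS (lowest first):
  #1: 3@103

Derivation:
After op 1 [order #1] limit_sell(price=103, qty=10): fills=none; bids=[-] asks=[#1:10@103]
After op 2 [order #2] limit_buy(price=97, qty=6): fills=none; bids=[#2:6@97] asks=[#1:10@103]
After op 3 [order #3] limit_sell(price=98, qty=4): fills=none; bids=[#2:6@97] asks=[#3:4@98 #1:10@103]
After op 4 [order #4] limit_buy(price=97, qty=3): fills=none; bids=[#2:6@97 #4:3@97] asks=[#3:4@98 #1:10@103]
After op 5 [order #5] limit_buy(price=98, qty=9): fills=#5x#3:4@98; bids=[#5:5@98 #2:6@97 #4:3@97] asks=[#1:10@103]
After op 6 [order #6] limit_buy(price=104, qty=7): fills=#6x#1:7@103; bids=[#5:5@98 #2:6@97 #4:3@97] asks=[#1:3@103]
After op 7 [order #7] limit_buy(price=95, qty=9): fills=none; bids=[#5:5@98 #2:6@97 #4:3@97 #7:9@95] asks=[#1:3@103]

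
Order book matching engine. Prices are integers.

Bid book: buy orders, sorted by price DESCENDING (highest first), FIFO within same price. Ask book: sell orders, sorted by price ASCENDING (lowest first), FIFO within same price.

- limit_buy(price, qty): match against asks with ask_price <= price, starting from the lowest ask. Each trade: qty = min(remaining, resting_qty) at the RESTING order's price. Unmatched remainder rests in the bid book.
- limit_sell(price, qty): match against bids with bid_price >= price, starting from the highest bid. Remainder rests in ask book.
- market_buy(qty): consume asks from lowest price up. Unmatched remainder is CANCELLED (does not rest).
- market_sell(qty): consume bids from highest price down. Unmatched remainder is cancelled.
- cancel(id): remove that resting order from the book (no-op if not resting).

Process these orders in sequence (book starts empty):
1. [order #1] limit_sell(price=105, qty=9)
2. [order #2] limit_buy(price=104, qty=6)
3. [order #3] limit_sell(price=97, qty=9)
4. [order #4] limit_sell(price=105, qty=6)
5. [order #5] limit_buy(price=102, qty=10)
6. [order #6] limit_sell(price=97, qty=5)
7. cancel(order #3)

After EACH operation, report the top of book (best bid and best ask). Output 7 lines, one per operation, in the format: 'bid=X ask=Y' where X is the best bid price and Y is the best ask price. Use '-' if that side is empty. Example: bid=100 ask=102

Answer: bid=- ask=105
bid=104 ask=105
bid=- ask=97
bid=- ask=97
bid=102 ask=105
bid=102 ask=105
bid=102 ask=105

Derivation:
After op 1 [order #1] limit_sell(price=105, qty=9): fills=none; bids=[-] asks=[#1:9@105]
After op 2 [order #2] limit_buy(price=104, qty=6): fills=none; bids=[#2:6@104] asks=[#1:9@105]
After op 3 [order #3] limit_sell(price=97, qty=9): fills=#2x#3:6@104; bids=[-] asks=[#3:3@97 #1:9@105]
After op 4 [order #4] limit_sell(price=105, qty=6): fills=none; bids=[-] asks=[#3:3@97 #1:9@105 #4:6@105]
After op 5 [order #5] limit_buy(price=102, qty=10): fills=#5x#3:3@97; bids=[#5:7@102] asks=[#1:9@105 #4:6@105]
After op 6 [order #6] limit_sell(price=97, qty=5): fills=#5x#6:5@102; bids=[#5:2@102] asks=[#1:9@105 #4:6@105]
After op 7 cancel(order #3): fills=none; bids=[#5:2@102] asks=[#1:9@105 #4:6@105]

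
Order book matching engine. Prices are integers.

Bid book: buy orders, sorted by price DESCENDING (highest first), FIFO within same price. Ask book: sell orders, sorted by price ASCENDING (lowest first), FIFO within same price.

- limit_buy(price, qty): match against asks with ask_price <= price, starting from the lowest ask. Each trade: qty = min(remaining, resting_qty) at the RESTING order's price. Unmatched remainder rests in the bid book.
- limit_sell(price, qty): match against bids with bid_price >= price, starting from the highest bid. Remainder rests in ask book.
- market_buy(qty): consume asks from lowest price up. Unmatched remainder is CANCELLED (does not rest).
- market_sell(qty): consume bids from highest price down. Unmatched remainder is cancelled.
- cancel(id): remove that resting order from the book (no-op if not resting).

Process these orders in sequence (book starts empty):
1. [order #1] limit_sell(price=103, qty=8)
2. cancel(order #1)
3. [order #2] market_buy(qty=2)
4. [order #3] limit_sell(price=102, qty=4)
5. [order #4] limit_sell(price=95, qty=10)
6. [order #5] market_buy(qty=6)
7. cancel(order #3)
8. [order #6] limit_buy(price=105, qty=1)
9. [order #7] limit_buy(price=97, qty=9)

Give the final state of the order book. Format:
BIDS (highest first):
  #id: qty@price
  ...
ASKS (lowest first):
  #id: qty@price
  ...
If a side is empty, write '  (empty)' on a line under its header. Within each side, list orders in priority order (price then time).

After op 1 [order #1] limit_sell(price=103, qty=8): fills=none; bids=[-] asks=[#1:8@103]
After op 2 cancel(order #1): fills=none; bids=[-] asks=[-]
After op 3 [order #2] market_buy(qty=2): fills=none; bids=[-] asks=[-]
After op 4 [order #3] limit_sell(price=102, qty=4): fills=none; bids=[-] asks=[#3:4@102]
After op 5 [order #4] limit_sell(price=95, qty=10): fills=none; bids=[-] asks=[#4:10@95 #3:4@102]
After op 6 [order #5] market_buy(qty=6): fills=#5x#4:6@95; bids=[-] asks=[#4:4@95 #3:4@102]
After op 7 cancel(order #3): fills=none; bids=[-] asks=[#4:4@95]
After op 8 [order #6] limit_buy(price=105, qty=1): fills=#6x#4:1@95; bids=[-] asks=[#4:3@95]
After op 9 [order #7] limit_buy(price=97, qty=9): fills=#7x#4:3@95; bids=[#7:6@97] asks=[-]

Answer: BIDS (highest first):
  #7: 6@97
ASKS (lowest first):
  (empty)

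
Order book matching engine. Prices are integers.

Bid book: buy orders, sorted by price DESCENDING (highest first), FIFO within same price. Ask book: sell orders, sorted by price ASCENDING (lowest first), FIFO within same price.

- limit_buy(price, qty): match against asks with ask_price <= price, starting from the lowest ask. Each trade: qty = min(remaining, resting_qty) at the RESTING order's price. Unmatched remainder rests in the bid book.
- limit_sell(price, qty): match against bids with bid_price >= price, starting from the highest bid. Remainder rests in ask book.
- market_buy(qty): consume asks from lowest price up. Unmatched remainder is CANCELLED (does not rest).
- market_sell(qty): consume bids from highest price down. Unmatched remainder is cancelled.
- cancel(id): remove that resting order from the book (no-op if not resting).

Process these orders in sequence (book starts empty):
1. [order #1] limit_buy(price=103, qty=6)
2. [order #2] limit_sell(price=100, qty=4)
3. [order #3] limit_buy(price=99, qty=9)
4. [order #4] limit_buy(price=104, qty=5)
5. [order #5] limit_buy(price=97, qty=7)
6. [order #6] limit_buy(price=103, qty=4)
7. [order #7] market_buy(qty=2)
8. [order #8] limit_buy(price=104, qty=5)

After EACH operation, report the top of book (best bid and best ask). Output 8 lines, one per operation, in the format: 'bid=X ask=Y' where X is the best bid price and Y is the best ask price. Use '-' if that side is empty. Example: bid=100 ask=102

After op 1 [order #1] limit_buy(price=103, qty=6): fills=none; bids=[#1:6@103] asks=[-]
After op 2 [order #2] limit_sell(price=100, qty=4): fills=#1x#2:4@103; bids=[#1:2@103] asks=[-]
After op 3 [order #3] limit_buy(price=99, qty=9): fills=none; bids=[#1:2@103 #3:9@99] asks=[-]
After op 4 [order #4] limit_buy(price=104, qty=5): fills=none; bids=[#4:5@104 #1:2@103 #3:9@99] asks=[-]
After op 5 [order #5] limit_buy(price=97, qty=7): fills=none; bids=[#4:5@104 #1:2@103 #3:9@99 #5:7@97] asks=[-]
After op 6 [order #6] limit_buy(price=103, qty=4): fills=none; bids=[#4:5@104 #1:2@103 #6:4@103 #3:9@99 #5:7@97] asks=[-]
After op 7 [order #7] market_buy(qty=2): fills=none; bids=[#4:5@104 #1:2@103 #6:4@103 #3:9@99 #5:7@97] asks=[-]
After op 8 [order #8] limit_buy(price=104, qty=5): fills=none; bids=[#4:5@104 #8:5@104 #1:2@103 #6:4@103 #3:9@99 #5:7@97] asks=[-]

Answer: bid=103 ask=-
bid=103 ask=-
bid=103 ask=-
bid=104 ask=-
bid=104 ask=-
bid=104 ask=-
bid=104 ask=-
bid=104 ask=-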